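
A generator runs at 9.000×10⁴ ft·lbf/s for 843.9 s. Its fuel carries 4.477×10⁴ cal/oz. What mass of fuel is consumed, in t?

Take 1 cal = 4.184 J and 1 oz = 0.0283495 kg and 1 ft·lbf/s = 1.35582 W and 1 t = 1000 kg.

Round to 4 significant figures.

9.000×10⁴ ft·lbf/s → 122024 W
E = P × t = 122024 × 843.9 = 1.02976×10⁸ J
4.477×10⁴ cal/oz → 6.60744×10⁶ J/kg
m = E / e_s = 1.02976×10⁸ / 6.60744×10⁶ = 15.5849 kg
In t: 15.5849 / 1000 = 0.0155849 t

0.01558 t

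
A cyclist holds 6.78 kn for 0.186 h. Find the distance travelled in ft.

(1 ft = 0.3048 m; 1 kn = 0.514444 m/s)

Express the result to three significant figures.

7660 ft

6.78 kn × 0.514444 → 3.48793 m/s
0.186 h × 3600 → 669.6 s
d = v × t = 3.48793 m/s × 669.6 s = 2335.52 m
2335.52 m ÷ (0.3048 m/ft) = 7662.47 ft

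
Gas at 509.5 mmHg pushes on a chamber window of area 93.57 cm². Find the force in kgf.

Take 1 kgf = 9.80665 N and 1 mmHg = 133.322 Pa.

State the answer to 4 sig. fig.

509.5 mmHg × 133.322 = 67927.6 Pa
93.57 cm² × 0.0001 = 0.009357 m²
F = P × A = 67927.6 Pa × 0.009357 m² = 635.599 N
635.599 N ÷ (9.80665 N/kgf) = 64.8131 kgf

64.81 kgf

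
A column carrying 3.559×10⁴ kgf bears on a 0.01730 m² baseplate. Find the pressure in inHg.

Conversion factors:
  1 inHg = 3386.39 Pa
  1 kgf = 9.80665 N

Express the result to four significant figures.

5958 inHg

3.559×10⁴ kgf × 9.80665 = 349019 N
P = F / A = 349019 N / 0.0173 m² = 2.01745×10⁷ Pa
2.01745×10⁷ Pa ÷ (3386.39 Pa/inHg) = 5957.52 inHg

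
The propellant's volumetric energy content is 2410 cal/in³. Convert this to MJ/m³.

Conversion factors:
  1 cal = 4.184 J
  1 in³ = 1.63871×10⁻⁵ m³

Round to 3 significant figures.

2410 cal/in³ × 4.184 J/cal ÷ 1.63871×10⁻⁵ m³/in³ = 6.15328×10⁸ J/m³
6.15328×10⁸ J/m³ ÷ 1000000 J/MJ = 615.328 MJ/m³

615 MJ/m³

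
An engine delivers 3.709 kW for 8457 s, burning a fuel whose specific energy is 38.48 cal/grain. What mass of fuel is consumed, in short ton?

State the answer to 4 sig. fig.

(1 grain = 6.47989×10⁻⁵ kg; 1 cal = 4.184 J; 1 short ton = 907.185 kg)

3.709 kW → 3709 W
E = P × t = 3709 × 8457 = 3.1367×10⁷ J
38.48 cal/grain → 2.48462×10⁶ J/kg
m = E / e_s = 3.1367×10⁷ / 2.48462×10⁶ = 12.6245 kg
In short ton: 12.6245 / 907.185 = 0.0139161 short ton

0.01392 short ton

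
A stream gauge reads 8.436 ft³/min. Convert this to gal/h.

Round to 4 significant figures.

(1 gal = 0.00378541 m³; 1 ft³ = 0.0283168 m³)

8.436 ft³/min × 0.0283168 m³/ft³ ÷ 60 s/min = 0.00398134 m³/s
0.00398134 m³/s ÷ 0.00378541 m³/gal × 3600 s/h = 3786.33 gal/h

3786 gal/h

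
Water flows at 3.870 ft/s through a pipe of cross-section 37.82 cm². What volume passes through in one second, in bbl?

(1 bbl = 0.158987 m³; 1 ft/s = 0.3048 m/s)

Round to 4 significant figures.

3.870 ft/s × 0.3048 = 1.17958 m/s
37.82 cm² × 0.0001 = 0.003782 m²
V = v × A × t = 1.17958 m/s × 0.003782 m² × 1 s = 0.00446117 m³
0.00446117 m³ ÷ (0.158987 m³/bbl) = 0.02806 bbl

0.02806 bbl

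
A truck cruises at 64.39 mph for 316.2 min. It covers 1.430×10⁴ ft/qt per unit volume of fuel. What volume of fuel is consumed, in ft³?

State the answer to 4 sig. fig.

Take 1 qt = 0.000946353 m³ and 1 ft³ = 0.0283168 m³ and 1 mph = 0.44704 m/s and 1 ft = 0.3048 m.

4.187 ft³

64.39 mph → 28.7849 m/s
316.2 min → 18972 s
d = v × t = 28.7849 × 18972 = 546107 m
1.430×10⁴ ft/qt → 4.60572×10⁶ m/m³
V = d / (distance per unit fuel) = 546107 / 4.60572×10⁶ = 0.118571 m³
In ft³: 0.118571 / 0.0283168 = 4.1873 ft³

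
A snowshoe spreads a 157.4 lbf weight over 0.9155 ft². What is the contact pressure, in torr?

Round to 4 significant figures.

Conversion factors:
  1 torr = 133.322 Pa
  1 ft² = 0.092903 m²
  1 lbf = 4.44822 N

157.4 lbf × 4.44822 → 700.15 N
0.9155 ft² × 0.092903 → 0.0850527 m²
P = F / A = 700.15 N / 0.0850527 m² = 8231.96 Pa
8231.96 Pa ÷ (133.322 Pa/torr) = 61.7449 torr

61.74 torr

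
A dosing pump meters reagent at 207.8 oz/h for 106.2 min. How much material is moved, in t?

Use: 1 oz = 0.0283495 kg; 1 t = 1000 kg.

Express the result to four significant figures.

0.01043 t

207.8 oz/h → 0.0016364 kg/s
106.2 min → 6372 s
m = ṁ × t = 0.0016364 × 6372 = 10.4271 kg
In t: 10.4271 / 1000 = 0.0104271 t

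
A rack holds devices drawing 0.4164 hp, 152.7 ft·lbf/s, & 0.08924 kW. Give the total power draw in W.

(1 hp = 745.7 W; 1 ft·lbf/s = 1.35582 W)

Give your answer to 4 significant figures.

606.8 W

0.4164 hp × 745.7 → 310.509 W
152.7 ft·lbf/s × 1.35582 → 207.034 W
0.08924 kW × 1000 → 89.24 W
Combined: 310.509 + 207.034 + 89.24 = 606.783 W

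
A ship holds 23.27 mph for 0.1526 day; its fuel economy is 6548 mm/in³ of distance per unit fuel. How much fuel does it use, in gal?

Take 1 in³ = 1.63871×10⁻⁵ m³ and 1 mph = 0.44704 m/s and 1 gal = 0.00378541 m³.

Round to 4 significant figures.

90.68 gal

23.27 mph → 10.4026 m/s
0.1526 day → 13184.6 s
d = v × t = 10.4026 × 13184.6 = 137154 m
6548 mm/in³ → 399583 m/m³
V = d / (distance per unit fuel) = 137154 / 399583 = 0.343243 m³
In gal: 0.343243 / 0.00378541 = 90.6753 gal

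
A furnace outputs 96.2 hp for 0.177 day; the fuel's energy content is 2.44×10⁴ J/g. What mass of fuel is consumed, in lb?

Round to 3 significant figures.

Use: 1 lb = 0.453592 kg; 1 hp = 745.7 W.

96.2 hp → 71736.3 W
0.177 day → 15292.8 s
E = P × t = 71736.3 × 15292.8 = 1.09705×10⁹ J
2.44×10⁴ J/g → 2.44×10⁷ J/kg
m = E / e_s = 1.09705×10⁹ / 2.44×10⁷ = 44.9611 kg
In lb: 44.9611 / 0.453592 = 99.1223 lb

99.1 lb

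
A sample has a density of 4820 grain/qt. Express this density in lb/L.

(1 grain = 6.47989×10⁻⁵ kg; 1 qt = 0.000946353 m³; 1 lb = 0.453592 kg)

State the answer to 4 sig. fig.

0.7276 lb/L

4820 grain/qt × 6.47989×10⁻⁵ kg/grain ÷ 0.000946353 m³/qt = 330.036 kg/m³
330.036 kg/m³ ÷ 0.453592 kg/lb × 0.001 m³/L = 0.727605 lb/L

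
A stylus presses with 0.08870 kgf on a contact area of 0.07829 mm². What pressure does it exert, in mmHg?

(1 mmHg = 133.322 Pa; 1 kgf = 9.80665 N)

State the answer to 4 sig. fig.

0.08870 kgf × 9.80665 = 0.86985 N
0.07829 mm² × 10⁻⁶ = 7.829×10⁻⁸ m²
P = F / A = 0.86985 N / 7.829×10⁻⁸ m² = 1.11106×10⁷ Pa
1.11106×10⁷ Pa ÷ (133.322 Pa/mmHg) = 83336.6 mmHg

8.334×10⁴ mmHg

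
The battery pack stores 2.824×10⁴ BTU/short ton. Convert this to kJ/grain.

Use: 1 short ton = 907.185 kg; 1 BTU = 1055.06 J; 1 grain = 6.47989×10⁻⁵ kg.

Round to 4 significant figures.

2.824×10⁴ BTU/short ton × 1055.06 J/BTU ÷ 907.185 kg/short ton = 32843.2 J/kg
32843.2 J/kg ÷ 1000 J/kJ × 6.47989×10⁻⁵ kg/grain = 0.0021282 kJ/grain

0.002128 kJ/grain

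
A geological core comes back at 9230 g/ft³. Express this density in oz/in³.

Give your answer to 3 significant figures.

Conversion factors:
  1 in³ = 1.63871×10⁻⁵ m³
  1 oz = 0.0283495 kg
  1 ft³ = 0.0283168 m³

9230 g/ft³ × 0.001 kg/g ÷ 0.0283168 m³/ft³ = 325.955 kg/m³
325.955 kg/m³ ÷ 0.0283495 kg/oz × 1.63871×10⁻⁵ m³/in³ = 0.188415 oz/in³

0.188 oz/in³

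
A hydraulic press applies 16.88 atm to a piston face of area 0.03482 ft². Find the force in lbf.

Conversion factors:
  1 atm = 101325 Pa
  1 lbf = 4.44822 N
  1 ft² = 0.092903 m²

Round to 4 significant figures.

1244 lbf

16.88 atm × 101325 = 1.71037×10⁶ Pa
0.03482 ft² × 0.092903 = 0.00323488 m²
F = P × A = 1.71037×10⁶ Pa × 0.00323488 m² = 5532.84 N
5532.84 N ÷ (4.44822 N/lbf) = 1243.83 lbf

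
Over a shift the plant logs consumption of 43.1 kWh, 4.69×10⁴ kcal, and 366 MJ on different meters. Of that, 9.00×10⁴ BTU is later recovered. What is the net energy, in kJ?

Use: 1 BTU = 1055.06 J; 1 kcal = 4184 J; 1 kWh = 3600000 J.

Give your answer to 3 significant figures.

6.22×10⁵ kJ

43.1 kWh × 3600000 = 1.5516×10⁸ J
4.69×10⁴ kcal × 4184 = 1.9623×10⁸ J
366 MJ × 1000000 = 3.66×10⁸ J
9.00×10⁴ BTU × 1055.06 = 9.49554×10⁷ J
Net: 1.5516×10⁸ + 1.9623×10⁸ + 3.66×10⁸ − 9.49554×10⁷ = 6.22435×10⁸ J
In kJ: 6.22435×10⁸ / 1000 = 622435 kJ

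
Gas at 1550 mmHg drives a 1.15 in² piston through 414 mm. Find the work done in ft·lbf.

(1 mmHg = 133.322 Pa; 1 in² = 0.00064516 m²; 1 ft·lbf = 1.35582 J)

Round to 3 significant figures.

46.8 ft·lbf

1550 mmHg → 206649 Pa
1.15 in² → 7.41934×10⁻⁴ m²
F = P × A = 206649 × 7.41934×10⁻⁴ = 153.32 N
414 mm → 0.414 m
W = F × d = 153.32 × 0.414 = 63.4745 J
In ft·lbf: 63.4745 / 1.35582 = 46.8163 ft·lbf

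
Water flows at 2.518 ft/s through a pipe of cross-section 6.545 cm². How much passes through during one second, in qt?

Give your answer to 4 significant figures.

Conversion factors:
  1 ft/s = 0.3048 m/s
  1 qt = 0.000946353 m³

0.5308 qt

2.518 ft/s × 0.3048 → 0.767486 m/s
6.545 cm² × 0.0001 → 6.545×10⁻⁴ m²
V = v × A × t = 0.767486 m/s × 6.545×10⁻⁴ m² × 1 s = 5.0232×10⁻⁴ m³
5.0232×10⁻⁴ m³ ÷ (0.000946353 m³/qt) = 0.530796 qt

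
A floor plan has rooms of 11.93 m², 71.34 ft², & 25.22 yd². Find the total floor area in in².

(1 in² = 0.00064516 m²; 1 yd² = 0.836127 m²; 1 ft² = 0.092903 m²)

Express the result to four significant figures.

6.145×10⁴ in²

11.93 m² (already m²)
71.34 ft² × 0.092903 = 6.6277 m²
25.22 yd² × 0.836127 = 21.0871 m²
Combined: 11.93 + 6.6277 + 21.0871 = 39.6448 m²
In in²: 39.6448 / 0.00064516 = 61449.6 in²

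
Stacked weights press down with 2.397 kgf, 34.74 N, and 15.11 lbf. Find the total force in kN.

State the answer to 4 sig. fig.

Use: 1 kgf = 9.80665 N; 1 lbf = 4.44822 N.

2.397 kgf × 9.80665 → 23.5065 N
34.74 N (already N)
15.11 lbf × 4.44822 → 67.2126 N
Combined: 23.5065 + 34.74 + 67.2126 = 125.459 N
In kN: 125.459 / 1000 = 0.125459 kN

0.1255 kN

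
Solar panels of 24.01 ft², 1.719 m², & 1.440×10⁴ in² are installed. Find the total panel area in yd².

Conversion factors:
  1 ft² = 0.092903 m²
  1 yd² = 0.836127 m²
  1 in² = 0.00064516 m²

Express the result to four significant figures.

15.83 yd²

24.01 ft² × 0.092903 → 2.2306 m²
1.719 m² (already m²)
1.440×10⁴ in² × 0.00064516 → 9.2903 m²
Sum: 2.2306 + 1.719 + 9.2903 = 13.2399 m²
In yd²: 13.2399 / 0.836127 = 15.8348 yd²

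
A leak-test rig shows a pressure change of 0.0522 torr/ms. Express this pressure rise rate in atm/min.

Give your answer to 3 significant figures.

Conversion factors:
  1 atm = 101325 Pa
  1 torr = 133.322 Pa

4.12 atm/min

0.0522 torr/ms × 133.322 Pa/torr ÷ 0.001 s/ms = 6959.41 Pa/s
6959.41 Pa/s ÷ 101325 Pa/atm × 60 s/min = 4.12104 atm/min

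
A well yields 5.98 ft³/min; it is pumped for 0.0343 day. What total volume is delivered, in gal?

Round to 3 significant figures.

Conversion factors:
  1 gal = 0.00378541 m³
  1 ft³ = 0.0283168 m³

5.98 ft³/min → 0.00282224 m³/s
0.0343 day → 2963.52 s
V = Q × t = 0.00282224 × 2963.52 = 8.36376 m³
In gal: 8.36376 / 0.00378541 = 2209.47 gal

2210 gal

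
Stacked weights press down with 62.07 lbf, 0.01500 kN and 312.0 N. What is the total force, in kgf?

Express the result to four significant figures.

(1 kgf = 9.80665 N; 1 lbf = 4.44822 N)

62.07 lbf × 4.44822 = 276.101 N
0.01500 kN × 1000 = 15 N
312.0 N (already N)
Sum: 276.101 + 15 + 312 = 603.101 N
In kgf: 603.101 / 9.80665 = 61.4992 kgf

61.50 kgf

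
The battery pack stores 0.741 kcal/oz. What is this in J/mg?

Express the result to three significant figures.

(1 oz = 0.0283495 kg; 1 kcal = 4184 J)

0.109 J/mg

0.741 kcal/oz × 4184 J/kcal ÷ 0.0283495 kg/oz = 109362 J/kg
109362 J/kg × 10⁻⁶ kg/mg = 0.109362 J/mg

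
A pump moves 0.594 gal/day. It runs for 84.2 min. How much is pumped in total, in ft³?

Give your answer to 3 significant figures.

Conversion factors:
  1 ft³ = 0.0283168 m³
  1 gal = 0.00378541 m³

0.00464 ft³

0.594 gal/day → 2.60247×10⁻⁸ m³/s
84.2 min → 5052 s
V = Q × t = 2.60247×10⁻⁸ × 5052 = 1.31477×10⁻⁴ m³
In ft³: 1.31477×10⁻⁴ / 0.0283168 = 0.00464307 ft³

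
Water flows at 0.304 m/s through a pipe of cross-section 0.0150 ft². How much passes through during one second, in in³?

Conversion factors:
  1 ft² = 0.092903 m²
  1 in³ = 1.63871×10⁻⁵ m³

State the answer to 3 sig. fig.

25.9 in³

0.0150 ft² × 0.092903 = 0.00139354 m²
V = v × A × t = 0.304 m/s × 0.00139354 m² × 1 s = 4.23636×10⁻⁴ m³
4.23636×10⁻⁴ m³ ÷ (1.63871×10⁻⁵ m³/in³) = 25.8518 in³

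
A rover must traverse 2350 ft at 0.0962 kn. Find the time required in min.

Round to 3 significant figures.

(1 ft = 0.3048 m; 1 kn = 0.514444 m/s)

2350 ft × 0.3048 = 716.28 m
0.0962 kn × 0.514444 = 0.0494895 m/s
t = d / v = 716.28 m / 0.0494895 m/s = 14473.4 s
14473.4 s ÷ (60 s/min) = 241.223 min

241 min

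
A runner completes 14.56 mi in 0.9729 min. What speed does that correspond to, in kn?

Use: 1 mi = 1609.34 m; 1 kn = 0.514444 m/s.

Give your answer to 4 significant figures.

780.3 kn

14.56 mi × 1609.34 = 23432 m
0.9729 min × 60 = 58.374 s
v = d / t = 23432 m / 58.374 s = 401.412 m/s
401.412 m/s ÷ (0.514444 m/s/kn) = 780.283 kn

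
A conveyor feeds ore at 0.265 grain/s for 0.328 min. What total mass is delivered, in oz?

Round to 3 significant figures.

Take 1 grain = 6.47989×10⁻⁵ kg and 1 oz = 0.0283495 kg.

0.0119 oz

0.265 grain/s → 1.71717×10⁻⁵ kg/s
0.328 min → 19.68 s
m = ṁ × t = 1.71717×10⁻⁵ × 19.68 = 3.37939×10⁻⁴ kg
In oz: 3.37939×10⁻⁴ / 0.0283495 = 0.0119205 oz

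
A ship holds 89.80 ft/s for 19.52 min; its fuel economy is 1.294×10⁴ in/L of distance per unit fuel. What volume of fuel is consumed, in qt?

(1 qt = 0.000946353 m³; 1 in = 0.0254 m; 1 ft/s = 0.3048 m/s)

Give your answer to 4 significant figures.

103.1 qt

89.80 ft/s → 27.371 m/s
19.52 min → 1171.2 s
d = v × t = 27.371 × 1171.2 = 32056.9 m
1.294×10⁴ in/L → 328676 m/m³
V = d / (distance per unit fuel) = 32056.9 / 328676 = 0.0975334 m³
In qt: 0.0975334 / 0.000946353 = 103.062 qt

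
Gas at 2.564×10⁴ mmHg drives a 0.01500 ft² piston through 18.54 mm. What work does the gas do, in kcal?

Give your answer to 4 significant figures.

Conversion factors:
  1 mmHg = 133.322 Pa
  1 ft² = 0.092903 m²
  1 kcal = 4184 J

0.02111 kcal

2.564×10⁴ mmHg → 3.41838×10⁶ Pa
0.01500 ft² → 0.00139354 m²
F = P × A = 3.41838×10⁶ × 0.00139354 = 4763.65 N
18.54 mm → 0.01854 m
W = F × d = 4763.65 × 0.01854 = 88.3181 J
In kcal: 88.3181 / 4184 = 0.0211085 kcal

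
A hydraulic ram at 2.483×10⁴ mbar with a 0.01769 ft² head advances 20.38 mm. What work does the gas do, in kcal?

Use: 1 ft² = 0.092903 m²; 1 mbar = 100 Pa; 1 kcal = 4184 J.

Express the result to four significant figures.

0.01988 kcal

2.483×10⁴ mbar → 2.483×10⁶ Pa
0.01769 ft² → 0.00164345 m²
F = P × A = 2.483×10⁶ × 0.00164345 = 4080.69 N
20.38 mm → 0.02038 m
W = F × d = 4080.69 × 0.02038 = 83.1645 J
In kcal: 83.1645 / 4184 = 0.0198768 kcal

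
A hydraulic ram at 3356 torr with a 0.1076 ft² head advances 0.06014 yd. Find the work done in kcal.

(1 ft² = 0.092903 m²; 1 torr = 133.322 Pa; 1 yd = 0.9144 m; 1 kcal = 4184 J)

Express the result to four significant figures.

0.05879 kcal

3356 torr → 447429 Pa
0.1076 ft² → 0.00999636 m²
F = P × A = 447429 × 0.00999636 = 4472.66 N
0.06014 yd → 0.054992 m
W = F × d = 4472.66 × 0.054992 = 245.961 J
In kcal: 245.961 / 4184 = 0.0587861 kcal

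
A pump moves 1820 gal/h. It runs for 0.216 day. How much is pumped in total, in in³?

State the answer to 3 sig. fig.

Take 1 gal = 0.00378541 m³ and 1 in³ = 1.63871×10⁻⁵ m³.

1820 gal/h → 0.00191374 m³/s
0.216 day → 18662.4 s
V = Q × t = 0.00191374 × 18662.4 = 35.715 m³
In in³: 35.715 / 1.63871×10⁻⁵ = 2.17946×10⁶ in³

2.18×10⁶ in³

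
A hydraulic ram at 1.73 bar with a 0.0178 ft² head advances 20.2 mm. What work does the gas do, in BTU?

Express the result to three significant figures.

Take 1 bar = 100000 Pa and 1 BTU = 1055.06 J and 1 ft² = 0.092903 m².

0.00548 BTU

1.73 bar → 173000 Pa
0.0178 ft² → 0.00165367 m²
F = P × A = 173000 × 0.00165367 = 286.085 N
20.2 mm → 0.0202 m
W = F × d = 286.085 × 0.0202 = 5.77892 J
In BTU: 5.77892 / 1055.06 = 0.00547734 BTU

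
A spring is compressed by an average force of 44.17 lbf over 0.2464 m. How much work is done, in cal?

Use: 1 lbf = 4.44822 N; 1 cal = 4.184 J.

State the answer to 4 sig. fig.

44.17 lbf × 4.44822 = 196.478 N
W = F × d = 196.478 N × 0.2464 m = 48.4122 J
48.4122 J ÷ (4.184 J/cal) = 11.5708 cal

11.57 cal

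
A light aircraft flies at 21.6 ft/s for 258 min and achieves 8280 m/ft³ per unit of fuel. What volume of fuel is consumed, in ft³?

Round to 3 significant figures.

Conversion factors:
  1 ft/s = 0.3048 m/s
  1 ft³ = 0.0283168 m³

12.3 ft³

21.6 ft/s → 6.58368 m/s
258 min → 15480 s
d = v × t = 6.58368 × 15480 = 101915 m
8280 m/ft³ → 292406 m/m³
V = d / (distance per unit fuel) = 101915 / 292406 = 0.348539 m³
In ft³: 0.348539 / 0.0283168 = 12.3086 ft³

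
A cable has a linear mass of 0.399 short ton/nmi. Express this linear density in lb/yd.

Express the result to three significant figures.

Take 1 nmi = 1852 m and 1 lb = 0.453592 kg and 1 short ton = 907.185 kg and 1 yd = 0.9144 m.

0.394 lb/yd

0.399 short ton/nmi × 907.185 kg/short ton ÷ 1852 m/nmi = 0.195446 kg/m
0.195446 kg/m ÷ 0.453592 kg/lb × 0.9144 m/yd = 0.394001 lb/yd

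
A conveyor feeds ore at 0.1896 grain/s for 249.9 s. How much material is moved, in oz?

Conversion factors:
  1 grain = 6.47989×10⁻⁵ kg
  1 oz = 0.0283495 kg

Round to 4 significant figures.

0.1896 grain/s → 1.22859×10⁻⁵ kg/s
m = ṁ × t = 1.22859×10⁻⁵ × 249.9 = 0.00307025 kg
In oz: 0.00307025 / 0.0283495 = 0.1083 oz

0.1083 oz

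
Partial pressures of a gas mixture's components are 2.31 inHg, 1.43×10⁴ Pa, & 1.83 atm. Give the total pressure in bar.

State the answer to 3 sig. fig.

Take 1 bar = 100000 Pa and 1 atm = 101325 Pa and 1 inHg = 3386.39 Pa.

2.08 bar

2.31 inHg × 3386.39 = 7822.56 Pa
1.43×10⁴ Pa (already Pa)
1.83 atm × 101325 = 185425 Pa
Total: 7822.56 + 14300 + 185425 = 207548 Pa
In bar: 207548 / 100000 = 2.07548 bar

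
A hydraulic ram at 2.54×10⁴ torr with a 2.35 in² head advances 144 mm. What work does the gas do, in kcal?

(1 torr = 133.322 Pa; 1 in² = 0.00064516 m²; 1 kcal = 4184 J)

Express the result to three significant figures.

2.54×10⁴ torr → 3.38638×10⁶ Pa
2.35 in² → 0.00151613 m²
F = P × A = 3.38638×10⁶ × 0.00151613 = 5134.19 N
144 mm → 0.144 m
W = F × d = 5134.19 × 0.144 = 739.323 J
In kcal: 739.323 / 4184 = 0.176702 kcal

0.177 kcal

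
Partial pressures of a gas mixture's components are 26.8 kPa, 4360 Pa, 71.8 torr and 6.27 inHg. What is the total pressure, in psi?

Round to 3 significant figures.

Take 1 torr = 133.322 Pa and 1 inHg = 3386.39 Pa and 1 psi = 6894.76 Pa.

8.99 psi

26.8 kPa × 1000 = 26800 Pa
4360 Pa (already Pa)
71.8 torr × 133.322 = 9572.52 Pa
6.27 inHg × 3386.39 = 21232.7 Pa
Combined: 26800 + 4360 + 9572.52 + 21232.7 = 61965.2 Pa
In psi: 61965.2 / 6894.76 = 8.98729 psi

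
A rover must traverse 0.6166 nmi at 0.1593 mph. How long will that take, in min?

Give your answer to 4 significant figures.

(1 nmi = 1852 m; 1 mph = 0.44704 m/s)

0.6166 nmi × 1852 → 1141.94 m
0.1593 mph × 0.44704 → 0.0712135 m/s
t = d / v = 1141.94 m / 0.0712135 m/s = 16035.4 s
16035.4 s ÷ (60 s/min) = 267.257 min

267.3 min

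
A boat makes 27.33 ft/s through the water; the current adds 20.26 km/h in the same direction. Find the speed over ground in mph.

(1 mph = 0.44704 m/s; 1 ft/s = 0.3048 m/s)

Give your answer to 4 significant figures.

27.33 ft/s × 0.3048 → 8.33018 m/s
20.26 km/h × (1/3.6) → 5.62778 m/s
Sum: 8.33018 + 5.62778 = 13.958 m/s
In mph: 13.958 / 0.44704 = 31.2232 mph

31.22 mph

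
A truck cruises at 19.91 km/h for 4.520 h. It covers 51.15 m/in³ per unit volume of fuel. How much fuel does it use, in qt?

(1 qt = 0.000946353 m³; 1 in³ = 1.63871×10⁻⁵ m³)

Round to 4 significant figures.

19.91 km/h → 5.53056 m/s
4.520 h → 16272 s
d = v × t = 5.53056 × 16272 = 89993.3 m
51.15 m/in³ → 3.12136×10⁶ m/m³
V = d / (distance per unit fuel) = 89993.3 / 3.12136×10⁶ = 0.0288314 m³
In qt: 0.0288314 / 0.000946353 = 30.4658 qt

30.47 qt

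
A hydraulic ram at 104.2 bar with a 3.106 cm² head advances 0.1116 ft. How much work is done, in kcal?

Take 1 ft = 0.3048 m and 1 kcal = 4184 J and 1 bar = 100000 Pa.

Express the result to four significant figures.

104.2 bar → 1.042×10⁷ Pa
3.106 cm² → 3.106×10⁻⁴ m²
F = P × A = 1.042×10⁷ × 3.106×10⁻⁴ = 3236.45 N
0.1116 ft → 0.0340157 m
W = F × d = 3236.45 × 0.0340157 = 110.09 J
In kcal: 110.09 / 4184 = 0.0263121 kcal

0.02631 kcal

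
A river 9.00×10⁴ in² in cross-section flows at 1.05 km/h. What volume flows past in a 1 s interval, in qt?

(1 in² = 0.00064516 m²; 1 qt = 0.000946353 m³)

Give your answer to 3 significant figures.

1.05 km/h × (1/3.6) → 0.291667 m/s
9.00×10⁴ in² × 0.00064516 → 58.0644 m²
V = v × A × t = 0.291667 m/s × 58.0644 m² × 1 s = 16.9355 m³
16.9355 m³ ÷ (0.000946353 m³/qt) = 17895.5 qt

1.79×10⁴ qt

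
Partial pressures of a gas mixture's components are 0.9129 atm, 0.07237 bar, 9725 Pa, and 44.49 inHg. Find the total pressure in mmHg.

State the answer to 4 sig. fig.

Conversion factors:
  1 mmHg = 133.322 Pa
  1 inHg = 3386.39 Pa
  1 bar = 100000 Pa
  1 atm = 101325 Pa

0.9129 atm × 101325 = 92499.6 Pa
0.07237 bar × 100000 = 7237 Pa
9725 Pa (already Pa)
44.49 inHg × 3386.39 = 150660 Pa
Total: 92499.6 + 7237 + 9725 + 150660 = 260122 Pa
In mmHg: 260122 / 133.322 = 1951.08 mmHg

1951 mmHg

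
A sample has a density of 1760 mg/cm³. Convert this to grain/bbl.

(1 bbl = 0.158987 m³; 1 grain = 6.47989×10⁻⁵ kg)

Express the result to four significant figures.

4.318×10⁶ grain/bbl

1760 mg/cm³ × 10⁻⁶ kg/mg ÷ 10⁻⁶ m³/cm³ = 1760 kg/m³
1760 kg/m³ ÷ 6.47989×10⁻⁵ kg/grain × 0.158987 m³/bbl = 4.31824×10⁶ grain/bbl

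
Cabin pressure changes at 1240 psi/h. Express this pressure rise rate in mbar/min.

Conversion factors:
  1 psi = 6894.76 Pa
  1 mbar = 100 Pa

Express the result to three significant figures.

1420 mbar/min

1240 psi/h × 6894.76 Pa/psi ÷ 3600 s/h = 2374.86 Pa/s
2374.86 Pa/s ÷ 100 Pa/mbar × 60 s/min = 1424.92 mbar/min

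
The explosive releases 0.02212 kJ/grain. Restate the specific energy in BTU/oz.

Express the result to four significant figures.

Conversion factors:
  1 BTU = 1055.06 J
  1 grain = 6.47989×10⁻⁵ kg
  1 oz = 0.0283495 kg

0.02212 kJ/grain × 1000 J/kJ ÷ 6.47989×10⁻⁵ kg/grain = 341364 J/kg
341364 J/kg ÷ 1055.06 J/BTU × 0.0283495 kg/oz = 9.17246 BTU/oz

9.172 BTU/oz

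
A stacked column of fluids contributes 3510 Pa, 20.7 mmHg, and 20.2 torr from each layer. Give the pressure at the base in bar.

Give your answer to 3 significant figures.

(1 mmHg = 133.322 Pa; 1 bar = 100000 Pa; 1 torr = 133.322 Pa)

0.0896 bar

3510 Pa (already Pa)
20.7 mmHg × 133.322 = 2759.77 Pa
20.2 torr × 133.322 = 2693.1 Pa
Sum: 3510 + 2759.77 + 2693.1 = 8962.87 Pa
In bar: 8962.87 / 100000 = 0.0896287 bar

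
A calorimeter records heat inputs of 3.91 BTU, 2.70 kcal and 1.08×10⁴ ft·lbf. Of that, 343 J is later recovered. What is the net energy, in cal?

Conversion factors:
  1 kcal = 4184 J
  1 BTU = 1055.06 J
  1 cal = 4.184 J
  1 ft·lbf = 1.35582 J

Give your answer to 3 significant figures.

3.91 BTU × 1055.06 = 4125.28 J
2.70 kcal × 4184 = 11296.8 J
1.08×10⁴ ft·lbf × 1.35582 = 14642.9 J
343 J (already J)
Sum: 4125.28 + 11296.8 + 14642.9 − 343 = 29722 J
In cal: 29722 / 4.184 = 7103.73 cal

7100 cal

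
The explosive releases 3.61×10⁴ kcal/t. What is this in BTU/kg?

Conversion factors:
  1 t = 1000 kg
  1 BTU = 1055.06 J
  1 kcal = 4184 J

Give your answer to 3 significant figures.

143 BTU/kg

3.61×10⁴ kcal/t × 4184 J/kcal ÷ 1000 kg/t = 151042 J/kg
151042 J/kg ÷ 1055.06 J/BTU = 143.16 BTU/kg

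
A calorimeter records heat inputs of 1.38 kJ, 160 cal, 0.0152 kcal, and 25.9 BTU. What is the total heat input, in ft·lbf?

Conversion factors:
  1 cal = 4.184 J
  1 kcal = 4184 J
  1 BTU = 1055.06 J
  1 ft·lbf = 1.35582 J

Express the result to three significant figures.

2.17×10⁴ ft·lbf

1.38 kJ × 1000 → 1380 J
160 cal × 4.184 → 669.44 J
0.0152 kcal × 4184 → 63.5968 J
25.9 BTU × 1055.06 → 27326.1 J
Combined: 1380 + 669.44 + 63.5968 + 27326.1 = 29439.1 J
In ft·lbf: 29439.1 / 1.35582 = 21713.1 ft·lbf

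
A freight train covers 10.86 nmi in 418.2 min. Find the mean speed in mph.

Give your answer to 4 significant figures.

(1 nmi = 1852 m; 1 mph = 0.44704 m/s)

1.793 mph

10.86 nmi × 1852 → 20112.7 m
418.2 min × 60 → 25092 s
v = d / t = 20112.7 m / 25092 s = 0.801558 m/s
0.801558 m/s ÷ (0.44704 m/s/mph) = 1.79303 mph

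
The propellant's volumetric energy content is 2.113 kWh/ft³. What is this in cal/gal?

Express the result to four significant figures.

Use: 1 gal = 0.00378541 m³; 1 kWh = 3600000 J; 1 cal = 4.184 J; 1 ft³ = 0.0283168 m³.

2.430×10⁵ cal/gal

2.113 kWh/ft³ × 3600000 J/kWh ÷ 0.0283168 m³/ft³ = 2.68632×10⁸ J/m³
2.68632×10⁸ J/m³ ÷ 4.184 J/cal × 0.00378541 m³/gal = 243041 cal/gal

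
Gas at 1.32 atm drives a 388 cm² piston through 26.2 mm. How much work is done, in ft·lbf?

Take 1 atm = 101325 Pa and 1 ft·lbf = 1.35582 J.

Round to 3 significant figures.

1.32 atm → 133749 Pa
388 cm² → 0.0388 m²
F = P × A = 133749 × 0.0388 = 5189.46 N
26.2 mm → 0.0262 m
W = F × d = 5189.46 × 0.0262 = 135.964 J
In ft·lbf: 135.964 / 1.35582 = 100.282 ft·lbf

100 ft·lbf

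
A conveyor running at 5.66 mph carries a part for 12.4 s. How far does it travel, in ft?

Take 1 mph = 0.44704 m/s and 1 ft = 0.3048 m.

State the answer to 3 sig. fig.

103 ft

5.66 mph × 0.44704 = 2.53025 m/s
d = v × t = 2.53025 m/s × 12.4 s = 31.3751 m
31.3751 m ÷ (0.3048 m/ft) = 102.937 ft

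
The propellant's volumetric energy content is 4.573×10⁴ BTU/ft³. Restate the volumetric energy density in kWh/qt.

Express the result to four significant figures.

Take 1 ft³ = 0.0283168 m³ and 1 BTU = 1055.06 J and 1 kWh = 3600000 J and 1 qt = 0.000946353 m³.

4.573×10⁴ BTU/ft³ × 1055.06 J/BTU ÷ 0.0283168 m³/ft³ = 1.70386×10⁹ J/m³
1.70386×10⁹ J/m³ ÷ 3600000 J/kWh × 0.000946353 m³/qt = 0.447904 kWh/qt

0.4479 kWh/qt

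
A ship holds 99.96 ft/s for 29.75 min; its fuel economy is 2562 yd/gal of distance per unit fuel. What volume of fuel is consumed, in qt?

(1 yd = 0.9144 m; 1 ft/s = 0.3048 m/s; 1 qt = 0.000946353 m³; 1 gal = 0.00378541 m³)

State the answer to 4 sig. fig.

99.96 ft/s → 30.4678 m/s
29.75 min → 1785 s
d = v × t = 30.4678 × 1785 = 54385 m
2562 yd/gal → 618874 m/m³
V = d / (distance per unit fuel) = 54385 / 618874 = 0.0878773 m³
In qt: 0.0878773 / 0.000946353 = 92.8589 qt

92.86 qt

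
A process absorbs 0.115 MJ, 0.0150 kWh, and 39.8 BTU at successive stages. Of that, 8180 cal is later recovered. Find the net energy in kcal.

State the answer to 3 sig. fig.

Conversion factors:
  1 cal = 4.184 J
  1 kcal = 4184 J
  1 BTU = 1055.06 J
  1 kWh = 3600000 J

0.115 MJ × 1000000 = 115000 J
0.0150 kWh × 3600000 = 54000 J
39.8 BTU × 1055.06 = 41991.4 J
8180 cal × 4.184 = 34225.1 J
Net: 115000 + 54000 + 41991.4 − 34225.1 = 176766 J
In kcal: 176766 / 4184 = 42.2481 kcal

42.2 kcal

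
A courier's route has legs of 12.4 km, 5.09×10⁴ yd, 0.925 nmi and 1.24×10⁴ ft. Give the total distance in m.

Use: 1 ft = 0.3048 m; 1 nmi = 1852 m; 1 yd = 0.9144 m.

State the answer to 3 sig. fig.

6.44×10⁴ m

12.4 km × 1000 = 12400 m
5.09×10⁴ yd × 0.9144 = 46543 m
0.925 nmi × 1852 = 1713.1 m
1.24×10⁴ ft × 0.3048 = 3779.52 m
Combined: 12400 + 46543 + 1713.1 + 3779.52 = 64435.6 m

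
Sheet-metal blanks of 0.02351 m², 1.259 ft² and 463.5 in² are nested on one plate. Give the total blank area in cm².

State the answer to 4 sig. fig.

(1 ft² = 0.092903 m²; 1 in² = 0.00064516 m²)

0.02351 m² (already m²)
1.259 ft² × 0.092903 = 0.116965 m²
463.5 in² × 0.00064516 = 0.299032 m²
Sum: 0.02351 + 0.116965 + 0.299032 = 0.439507 m²
In cm²: 0.439507 / 0.0001 = 4395.07 cm²

4395 cm²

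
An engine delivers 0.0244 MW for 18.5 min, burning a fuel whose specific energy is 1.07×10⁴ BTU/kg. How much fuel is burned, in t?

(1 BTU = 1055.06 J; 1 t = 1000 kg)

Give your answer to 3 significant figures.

0.00240 t

0.0244 MW → 24400 W
18.5 min → 1110 s
E = P × t = 24400 × 1110 = 2.7084×10⁷ J
1.07×10⁴ BTU/kg → 1.12891×10⁷ J/kg
m = E / e_s = 2.7084×10⁷ / 1.12891×10⁷ = 2.39913 kg
In t: 2.39913 / 1000 = 0.00239913 t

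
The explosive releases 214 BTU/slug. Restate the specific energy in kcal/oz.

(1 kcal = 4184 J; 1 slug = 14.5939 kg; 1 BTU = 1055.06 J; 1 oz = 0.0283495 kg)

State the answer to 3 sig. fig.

0.105 kcal/oz

214 BTU/slug × 1055.06 J/BTU ÷ 14.5939 kg/slug = 15471 J/kg
15471 J/kg ÷ 4184 J/kcal × 0.0283495 kg/oz = 0.104827 kcal/oz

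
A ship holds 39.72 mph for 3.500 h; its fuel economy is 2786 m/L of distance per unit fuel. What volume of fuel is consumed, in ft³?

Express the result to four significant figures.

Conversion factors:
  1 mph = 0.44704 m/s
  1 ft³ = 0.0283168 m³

39.72 mph → 17.7564 m/s
3.500 h → 12600 s
d = v × t = 17.7564 × 12600 = 223731 m
2786 m/L → 2.786×10⁶ m/m³
V = d / (distance per unit fuel) = 223731 / 2.786×10⁶ = 0.0803055 m³
In ft³: 0.0803055 / 0.0283168 = 2.83597 ft³

2.836 ft³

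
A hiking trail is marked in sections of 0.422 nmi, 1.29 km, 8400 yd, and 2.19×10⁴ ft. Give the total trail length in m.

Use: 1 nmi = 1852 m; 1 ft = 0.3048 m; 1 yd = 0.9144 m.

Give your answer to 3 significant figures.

0.422 nmi × 1852 = 781.544 m
1.29 km × 1000 = 1290 m
8400 yd × 0.9144 = 7680.96 m
2.19×10⁴ ft × 0.3048 = 6675.12 m
Combined: 781.544 + 1290 + 7680.96 + 6675.12 = 16427.6 m

1.64×10⁴ m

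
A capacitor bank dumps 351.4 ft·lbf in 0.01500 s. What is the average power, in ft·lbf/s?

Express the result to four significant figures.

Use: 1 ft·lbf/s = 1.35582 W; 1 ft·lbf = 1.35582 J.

2.343×10⁴ ft·lbf/s

351.4 ft·lbf × 1.35582 = 476.435 J
P = E / t = 476.435 J / 0.015 s = 31762.3 W
31762.3 W ÷ (1.35582 W/ft·lbf/s) = 23426.6 ft·lbf/s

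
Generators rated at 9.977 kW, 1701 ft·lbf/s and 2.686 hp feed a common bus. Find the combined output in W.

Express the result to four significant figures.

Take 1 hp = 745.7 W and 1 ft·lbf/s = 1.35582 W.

9.977 kW × 1000 → 9977 W
1701 ft·lbf/s × 1.35582 → 2306.25 W
2.686 hp × 745.7 → 2002.95 W
Total: 9977 + 2306.25 + 2002.95 = 14286.2 W

1.429×10⁴ W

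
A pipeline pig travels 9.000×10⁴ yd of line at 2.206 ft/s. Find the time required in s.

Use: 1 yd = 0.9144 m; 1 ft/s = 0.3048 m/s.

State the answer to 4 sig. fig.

1.224×10⁵ s

9.000×10⁴ yd × 0.9144 → 82296 m
2.206 ft/s × 0.3048 → 0.672389 m/s
t = d / v = 82296 m / 0.672389 m/s = 122393 s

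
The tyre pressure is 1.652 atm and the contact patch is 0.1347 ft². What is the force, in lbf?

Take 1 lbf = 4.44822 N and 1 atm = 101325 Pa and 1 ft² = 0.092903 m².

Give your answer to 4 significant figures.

1.652 atm × 101325 = 167389 Pa
0.1347 ft² × 0.092903 = 0.012514 m²
F = P × A = 167389 Pa × 0.012514 m² = 2094.71 N
2094.71 N ÷ (4.44822 N/lbf) = 470.91 lbf

470.9 lbf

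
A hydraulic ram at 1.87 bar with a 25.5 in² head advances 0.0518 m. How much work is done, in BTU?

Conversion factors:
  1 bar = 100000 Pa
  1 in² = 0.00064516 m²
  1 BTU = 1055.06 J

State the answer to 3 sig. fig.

1.87 bar → 187000 Pa
25.5 in² → 0.0164516 m²
F = P × A = 187000 × 0.0164516 = 3076.45 N
W = F × d = 3076.45 × 0.0518 = 159.36 J
In BTU: 159.36 / 1055.06 = 0.151044 BTU

0.151 BTU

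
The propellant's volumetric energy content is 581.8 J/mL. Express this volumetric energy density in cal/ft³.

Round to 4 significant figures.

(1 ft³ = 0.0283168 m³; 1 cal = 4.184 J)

3.938×10⁶ cal/ft³

581.8 J/mL ÷ 10⁻⁶ m³/mL = 5.818×10⁸ J/m³
5.818×10⁸ J/m³ ÷ 4.184 J/cal × 0.0283168 m³/ft³ = 3.93755×10⁶ cal/ft³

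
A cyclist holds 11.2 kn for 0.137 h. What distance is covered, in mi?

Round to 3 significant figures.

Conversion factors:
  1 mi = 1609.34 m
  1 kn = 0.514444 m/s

1.77 mi

11.2 kn × 0.514444 = 5.76177 m/s
0.137 h × 3600 = 493.2 s
d = v × t = 5.76177 m/s × 493.2 s = 2841.7 m
2841.7 m ÷ (1609.34 m/mi) = 1.76575 mi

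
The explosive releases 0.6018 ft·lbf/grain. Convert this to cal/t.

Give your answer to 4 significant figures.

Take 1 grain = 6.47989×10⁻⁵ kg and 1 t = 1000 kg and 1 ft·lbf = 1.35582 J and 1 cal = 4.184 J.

3.010×10⁶ cal/t

0.6018 ft·lbf/grain × 1.35582 J/ft·lbf ÷ 6.47989×10⁻⁵ kg/grain = 12591.8 J/kg
12591.8 J/kg ÷ 4.184 J/cal × 1000 kg/t = 3.00951×10⁶ cal/t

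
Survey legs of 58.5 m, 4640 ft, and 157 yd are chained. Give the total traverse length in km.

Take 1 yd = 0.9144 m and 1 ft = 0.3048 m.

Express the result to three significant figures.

58.5 m (already m)
4640 ft × 0.3048 = 1414.27 m
157 yd × 0.9144 = 143.561 m
Total: 58.5 + 1414.27 + 143.561 = 1616.33 m
In km: 1616.33 / 1000 = 1.61633 km

1.62 km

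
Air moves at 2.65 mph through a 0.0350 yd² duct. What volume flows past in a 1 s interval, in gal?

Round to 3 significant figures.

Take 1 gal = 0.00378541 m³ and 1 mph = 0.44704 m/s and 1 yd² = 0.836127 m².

2.65 mph × 0.44704 = 1.18466 m/s
0.0350 yd² × 0.836127 = 0.0292644 m²
V = v × A × t = 1.18466 m/s × 0.0292644 m² × 1 s = 0.0346684 m³
0.0346684 m³ ÷ (0.00378541 m³/gal) = 9.15843 gal

9.16 gal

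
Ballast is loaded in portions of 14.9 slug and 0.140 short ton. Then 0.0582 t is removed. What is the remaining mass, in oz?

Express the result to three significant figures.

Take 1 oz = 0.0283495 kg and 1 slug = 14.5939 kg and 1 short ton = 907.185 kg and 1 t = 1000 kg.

1.01×10⁴ oz

14.9 slug × 14.5939 = 217.449 kg
0.140 short ton × 907.185 = 127.006 kg
0.0582 t × 1000 = 58.2 kg
Result: 217.449 + 127.006 − 58.2 = 286.255 kg
In oz: 286.255 / 0.0283495 = 10097.4 oz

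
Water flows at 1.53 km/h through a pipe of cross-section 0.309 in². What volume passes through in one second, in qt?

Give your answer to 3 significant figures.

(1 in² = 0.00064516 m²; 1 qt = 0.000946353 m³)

1.53 km/h × (1/3.6) = 0.425 m/s
0.309 in² × 0.00064516 = 1.99354×10⁻⁴ m²
V = v × A × t = 0.425 m/s × 1.99354×10⁻⁴ m² × 1 s = 8.47254×10⁻⁵ m³
8.47254×10⁻⁵ m³ ÷ (0.000946353 m³/qt) = 0.0895283 qt

0.0895 qt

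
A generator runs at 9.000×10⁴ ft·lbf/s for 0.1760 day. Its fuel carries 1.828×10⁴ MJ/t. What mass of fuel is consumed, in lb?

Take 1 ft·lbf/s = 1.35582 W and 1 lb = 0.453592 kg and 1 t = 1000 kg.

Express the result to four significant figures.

9.000×10⁴ ft·lbf/s → 122024 W
0.1760 day → 15206.4 s
E = P × t = 122024 × 15206.4 = 1.85555×10⁹ J
1.828×10⁴ MJ/t → 1.828×10⁷ J/kg
m = E / e_s = 1.85555×10⁹ / 1.828×10⁷ = 101.507 kg
In lb: 101.507 / 0.453592 = 223.785 lb

223.8 lb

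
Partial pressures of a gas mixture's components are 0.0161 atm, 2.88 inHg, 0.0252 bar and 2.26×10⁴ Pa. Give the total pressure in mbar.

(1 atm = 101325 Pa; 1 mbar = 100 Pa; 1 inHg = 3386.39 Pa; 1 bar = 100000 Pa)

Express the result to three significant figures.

0.0161 atm × 101325 → 1631.33 Pa
2.88 inHg × 3386.39 → 9752.8 Pa
0.0252 bar × 100000 → 2520 Pa
2.26×10⁴ Pa (already Pa)
Sum: 1631.33 + 9752.8 + 2520 + 22600 = 36504.1 Pa
In mbar: 36504.1 / 100 = 365.041 mbar

365 mbar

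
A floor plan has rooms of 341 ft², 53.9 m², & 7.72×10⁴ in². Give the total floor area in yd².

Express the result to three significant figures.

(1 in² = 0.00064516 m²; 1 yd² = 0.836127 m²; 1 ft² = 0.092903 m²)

162 yd²

341 ft² × 0.092903 → 31.6799 m²
53.9 m² (already m²)
7.72×10⁴ in² × 0.00064516 → 49.8064 m²
Sum: 31.6799 + 53.9 + 49.8064 = 135.386 m²
In yd²: 135.386 / 0.836127 = 161.92 yd²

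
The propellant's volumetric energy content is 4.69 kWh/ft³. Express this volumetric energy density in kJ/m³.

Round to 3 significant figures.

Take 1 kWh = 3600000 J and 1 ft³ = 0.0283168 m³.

4.69 kWh/ft³ × 3600000 J/kWh ÷ 0.0283168 m³/ft³ = 5.96254×10⁸ J/m³
5.96254×10⁸ J/m³ ÷ 1000 J/kJ = 596254 kJ/m³

5.96×10⁵ kJ/m³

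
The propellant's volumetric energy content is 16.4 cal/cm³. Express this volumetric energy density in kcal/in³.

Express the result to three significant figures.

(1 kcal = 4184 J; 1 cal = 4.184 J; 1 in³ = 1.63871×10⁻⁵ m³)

0.269 kcal/in³

16.4 cal/cm³ × 4.184 J/cal ÷ 10⁻⁶ m³/cm³ = 6.86176×10⁷ J/m³
6.86176×10⁷ J/m³ ÷ 4184 J/kcal × 1.63871×10⁻⁵ m³/in³ = 0.268748 kcal/in³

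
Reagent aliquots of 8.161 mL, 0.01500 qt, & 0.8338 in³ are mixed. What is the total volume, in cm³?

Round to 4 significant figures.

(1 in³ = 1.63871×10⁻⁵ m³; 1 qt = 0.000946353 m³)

36.02 cm³

8.161 mL × 10⁻⁶ = 8.161×10⁻⁶ m³
0.01500 qt × 0.000946353 = 1.41953×10⁻⁵ m³
0.8338 in³ × 1.63871×10⁻⁵ = 1.36636×10⁻⁵ m³
Combined: 8.161×10⁻⁶ + 1.41953×10⁻⁵ + 1.36636×10⁻⁵ = 3.60199×10⁻⁵ m³
In cm³: 3.60199×10⁻⁵ / 10⁻⁶ = 36.0199 cm³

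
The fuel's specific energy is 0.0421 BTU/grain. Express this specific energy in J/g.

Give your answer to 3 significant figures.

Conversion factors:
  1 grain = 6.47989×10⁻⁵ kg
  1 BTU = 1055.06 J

0.0421 BTU/grain × 1055.06 J/BTU ÷ 6.47989×10⁻⁵ kg/grain = 685475 J/kg
685475 J/kg × 0.001 kg/g = 685.475 J/g

685 J/g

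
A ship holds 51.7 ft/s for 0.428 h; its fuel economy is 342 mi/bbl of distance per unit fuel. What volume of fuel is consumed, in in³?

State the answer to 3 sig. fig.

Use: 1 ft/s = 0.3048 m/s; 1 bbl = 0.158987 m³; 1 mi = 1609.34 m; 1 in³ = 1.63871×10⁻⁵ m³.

428 in³

51.7 ft/s → 15.7582 m/s
0.428 h → 1540.8 s
d = v × t = 15.7582 × 1540.8 = 24280.2 m
342 mi/bbl → 3.46188×10⁶ m/m³
V = d / (distance per unit fuel) = 24280.2 / 3.46188×10⁶ = 0.00701359 m³
In in³: 0.00701359 / 1.63871×10⁻⁵ = 427.995 in³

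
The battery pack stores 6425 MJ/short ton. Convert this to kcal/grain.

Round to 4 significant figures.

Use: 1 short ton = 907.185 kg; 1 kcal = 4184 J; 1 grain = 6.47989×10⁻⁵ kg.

6425 MJ/short ton × 1000000 J/MJ ÷ 907.185 kg/short ton = 7.08235×10⁶ J/kg
7.08235×10⁶ J/kg ÷ 4184 J/kcal × 6.47989×10⁻⁵ kg/grain = 0.109687 kcal/grain

0.1097 kcal/grain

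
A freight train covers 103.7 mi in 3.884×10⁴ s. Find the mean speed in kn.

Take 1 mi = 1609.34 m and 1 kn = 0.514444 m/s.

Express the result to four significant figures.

8.352 kn

103.7 mi × 1609.34 → 166889 m
v = d / t = 166889 m / 38840 s = 4.29683 m/s
4.29683 m/s ÷ (0.514444 m/s/kn) = 8.35238 kn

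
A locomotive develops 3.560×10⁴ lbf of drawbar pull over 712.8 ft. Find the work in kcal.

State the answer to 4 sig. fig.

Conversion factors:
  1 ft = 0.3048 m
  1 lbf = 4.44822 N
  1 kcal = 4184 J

8223 kcal

3.560×10⁴ lbf × 4.44822 → 158357 N
712.8 ft × 0.3048 → 217.261 m
W = F × d = 158357 N × 217.261 m = 3.44048×10⁷ J
3.44048×10⁷ J ÷ (4184 J/kcal) = 8222.94 kcal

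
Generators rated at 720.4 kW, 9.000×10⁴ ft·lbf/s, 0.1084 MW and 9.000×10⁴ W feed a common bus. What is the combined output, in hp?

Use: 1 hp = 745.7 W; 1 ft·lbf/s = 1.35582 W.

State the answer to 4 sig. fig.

1396 hp

720.4 kW × 1000 → 720400 W
9.000×10⁴ ft·lbf/s × 1.35582 → 122024 W
0.1084 MW × 1000000 → 108400 W
9.000×10⁴ W (already W)
Total: 720400 + 122024 + 108400 + 90000 = 1.04082×10⁶ W
In hp: 1.04082×10⁶ / 745.7 = 1395.76 hp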